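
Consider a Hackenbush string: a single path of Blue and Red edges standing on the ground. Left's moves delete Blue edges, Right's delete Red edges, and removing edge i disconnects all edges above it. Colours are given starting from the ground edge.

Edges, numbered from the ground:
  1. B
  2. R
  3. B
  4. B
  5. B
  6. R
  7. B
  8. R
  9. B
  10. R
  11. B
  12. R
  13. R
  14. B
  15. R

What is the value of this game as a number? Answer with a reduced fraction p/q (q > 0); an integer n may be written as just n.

15013/16384

Recurse on prefixes of the 15-edge string B R B B B R B R B R B R R B R:
step 1: add B to get B; options L={ 0 } R={ · } -> 1
step 2: add R to get BR; options L={ 0 } R={ 1 } -> 1/2
step 3: add B to get BRB; options L={ 0, 1/2 } R={ 1 } -> 3/4
step 4: add B to get BRBB; options L={ 0, 1/2, 3/4 } R={ 1 } -> 7/8
step 5: add B to get BRBBB; options L={ 0, 1/2, 3/4, 7/8 } R={ 1 } -> 15/16
step 6: add R to get BRBBBR; options L={ 0, 1/2, 3/4, 7/8 } R={ 15/16, 1 } -> 29/32
step 7: add B to get BRBBBRB; options L={ 0, 1/2, 3/4, 7/8, 29/32 } R={ 15/16, 1 } -> 59/64
step 8: add R to get BRBBBRBR; options L={ 0, 1/2, 3/4, 7/8, 29/32 } R={ 59/64, 15/16, 1 } -> 117/128
step 9: add B to get BRBBBRBRB; options L={ 0, 1/2, 3/4, 7/8, 29/32, 117/128 } R={ 59/64, 15/16, 1 } -> 235/256
step 10: add R to get BRBBBRBRBR; options L={ 0, 1/2, 3/4, 7/8, 29/32, 117/128 } R={ 235/256, 59/64, 15/16, 1 } -> 469/512
step 11: add B to get BRBBBRBRBRB; options L={ 0, 1/2, 3/4, 7/8, 29/32, 117/128, 469/512 } R={ 235/256, 59/64, 15/16, 1 } -> 939/1024
step 12: add R to get BRBBBRBRBRBR; options L={ 0, 1/2, 3/4, 7/8, 29/32, 117/128, 469/512 } R={ 939/1024, 235/256, 59/64, 15/16, 1 } -> 1877/2048
step 13: add R to get BRBBBRBRBRBRR; options L={ 0, 1/2, 3/4, 7/8, 29/32, 117/128, 469/512 } R={ 1877/2048, 939/1024, 235/256, 59/64, 15/16, 1 } -> 3753/4096
step 14: add B to get BRBBBRBRBRBRRB; options L={ 0, 1/2, 3/4, 7/8, 29/32, 117/128, 469/512, 3753/4096 } R={ 1877/2048, 939/1024, 235/256, 59/64, 15/16, 1 } -> 7507/8192
step 15: add R to get BRBBBRBRBRBRRBR; options L={ 0, 1/2, 3/4, 7/8, 29/32, 117/128, 469/512, 3753/4096 } R={ 7507/8192, 1877/2048, 939/1024, 235/256, 59/64, 15/16, 1 } -> 15013/16384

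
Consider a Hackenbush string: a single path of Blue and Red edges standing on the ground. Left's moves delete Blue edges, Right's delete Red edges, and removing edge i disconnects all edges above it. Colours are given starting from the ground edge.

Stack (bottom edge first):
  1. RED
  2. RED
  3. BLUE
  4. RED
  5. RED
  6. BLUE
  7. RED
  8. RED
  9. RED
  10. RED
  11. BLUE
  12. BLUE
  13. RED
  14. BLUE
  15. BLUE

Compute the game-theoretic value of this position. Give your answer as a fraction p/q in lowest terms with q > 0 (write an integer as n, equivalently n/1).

-15305/8192

value(R) = { none | 0 } → -1
value(RR) = { none | -1, 0 } → -2
value(RRB) = { -2 | -1, 0 } → -3/2
value(RRBR) = { -2 | -3/2, -1, 0 } → -7/4
value(RRBRR) = { -2 | -7/4, -3/2, -1, 0 } → -15/8
value(RRBRRB) = { -2, -15/8 | -7/4, -3/2, -1, 0 } → -29/16
value(RRBRRBR) = { -2, -15/8 | -29/16, -7/4, -3/2, -1, 0 } → -59/32
value(RRBRRBRR) = { -2, -15/8 | -59/32, -29/16, -7/4, -3/2, -1, 0 } → -119/64
value(RRBRRBRRR) = { -2, -15/8 | -119/64, -59/32, -29/16, -7/4, -3/2, -1, 0 } → -239/128
value(RRBRRBRRRR) = { -2, -15/8 | -239/128, -119/64, -59/32, -29/16, -7/4, -3/2, -1, 0 } → -479/256
value(RRBRRBRRRRB) = { -2, -15/8, -479/256 | -239/128, -119/64, -59/32, -29/16, -7/4, -3/2, -1, 0 } → -957/512
value(RRBRRBRRRRBB) = { -2, -15/8, -479/256, -957/512 | -239/128, -119/64, -59/32, -29/16, -7/4, -3/2, -1, 0 } → -1913/1024
value(RRBRRBRRRRBBR) = { -2, -15/8, -479/256, -957/512 | -1913/1024, -239/128, -119/64, -59/32, -29/16, -7/4, -3/2, -1, 0 } → -3827/2048
value(RRBRRBRRRRBBRB) = { -2, -15/8, -479/256, -957/512, -3827/2048 | -1913/1024, -239/128, -119/64, -59/32, -29/16, -7/4, -3/2, -1, 0 } → -7653/4096
value(RRBRRBRRRRBBRBB) = { -2, -15/8, -479/256, -957/512, -3827/2048, -7653/4096 | -1913/1024, -239/128, -119/64, -59/32, -29/16, -7/4, -3/2, -1, 0 } → -15305/8192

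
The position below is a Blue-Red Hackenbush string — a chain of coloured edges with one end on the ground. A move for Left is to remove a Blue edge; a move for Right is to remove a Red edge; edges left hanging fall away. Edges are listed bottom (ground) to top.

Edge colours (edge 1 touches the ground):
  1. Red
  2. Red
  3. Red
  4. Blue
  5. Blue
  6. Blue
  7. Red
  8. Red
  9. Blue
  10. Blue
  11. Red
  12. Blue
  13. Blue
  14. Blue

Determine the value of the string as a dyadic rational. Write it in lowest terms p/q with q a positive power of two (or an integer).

-4497/2048

Build value(s[:k]) for k = 1..14, string s = Red Red Red Blue Blue Blue Red Red Blue Blue Red Blue Blue Blue.
step 1: add Red to get R; options L={  } R={ 0 } so -1
step 2: add Red to get RR; options L={  } R={ -1,0 } so -2
step 3: add Red to get RRR; options L={  } R={ -2,-1,0 } so -3
step 4: add Blue to get RRRB; options L={ -3 } R={ -2,-1,0 } so -5/2
step 5: add Blue to get RRRBB; options L={ -3,-5/2 } R={ -2,-1,0 } so -9/4
step 6: add Blue to get RRRBBB; options L={ -3,-5/2,-9/4 } R={ -2,-1,0 } so -17/8
step 7: add Red to get RRRBBBR; options L={ -3,-5/2,-9/4 } R={ -17/8,-2,-1,0 } so -35/16
step 8: add Red to get RRRBBBRR; options L={ -3,-5/2,-9/4 } R={ -35/16,-17/8,-2,-1,0 } so -71/32
step 9: add Blue to get RRRBBBRRB; options L={ -3,-5/2,-9/4,-71/32 } R={ -35/16,-17/8,-2,-1,0 } so -141/64
step 10: add Blue to get RRRBBBRRBB; options L={ -3,-5/2,-9/4,-71/32,-141/64 } R={ -35/16,-17/8,-2,-1,0 } so -281/128
step 11: add Red to get RRRBBBRRBBR; options L={ -3,-5/2,-9/4,-71/32,-141/64 } R={ -281/128,-35/16,-17/8,-2,-1,0 } so -563/256
step 12: add Blue to get RRRBBBRRBBRB; options L={ -3,-5/2,-9/4,-71/32,-141/64,-563/256 } R={ -281/128,-35/16,-17/8,-2,-1,0 } so -1125/512
step 13: add Blue to get RRRBBBRRBBRBB; options L={ -3,-5/2,-9/4,-71/32,-141/64,-563/256,-1125/512 } R={ -281/128,-35/16,-17/8,-2,-1,0 } so -2249/1024
step 14: add Blue to get RRRBBBRRBBRBBB; options L={ -3,-5/2,-9/4,-71/32,-141/64,-563/256,-1125/512,-2249/1024 } R={ -281/128,-35/16,-17/8,-2,-1,0 } so -4497/2048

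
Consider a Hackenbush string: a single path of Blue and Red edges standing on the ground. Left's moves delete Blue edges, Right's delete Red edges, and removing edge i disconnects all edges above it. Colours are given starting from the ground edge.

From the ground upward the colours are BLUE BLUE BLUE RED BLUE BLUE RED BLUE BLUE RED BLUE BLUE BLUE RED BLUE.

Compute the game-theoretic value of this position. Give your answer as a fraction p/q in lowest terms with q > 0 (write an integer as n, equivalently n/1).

Recurse on prefixes of the 15-edge string BLUE BLUE BLUE RED BLUE BLUE RED BLUE BLUE RED BLUE BLUE BLUE RED BLUE:
1 of 15 · B · max L 0 · min R +∞ so 1
2 of 15 · BB · max L 1 · min R +∞ so 2
3 of 15 · BBB · max L 2 · min R +∞ so 3
4 of 15 · BBBR · max L 2 · min R 3 so 5/2
5 of 15 · BBBRB · max L 5/2 · min R 3 so 11/4
6 of 15 · BBBRBB · max L 11/4 · min R 3 so 23/8
7 of 15 · BBBRBBR · max L 11/4 · min R 23/8 so 45/16
8 of 15 · BBBRBBRB · max L 45/16 · min R 23/8 so 91/32
9 of 15 · BBBRBBRBB · max L 91/32 · min R 23/8 so 183/64
10 of 15 · BBBRBBRBBR · max L 91/32 · min R 183/64 so 365/128
11 of 15 · BBBRBBRBBRB · max L 365/128 · min R 183/64 so 731/256
12 of 15 · BBBRBBRBBRBB · max L 731/256 · min R 183/64 so 1463/512
13 of 15 · BBBRBBRBBRBBB · max L 1463/512 · min R 183/64 so 2927/1024
14 of 15 · BBBRBBRBBRBBBR · max L 1463/512 · min R 2927/1024 so 5853/2048
15 of 15 · BBBRBBRBBRBBBRB · max L 5853/2048 · min R 2927/1024 so 11707/4096

11707/4096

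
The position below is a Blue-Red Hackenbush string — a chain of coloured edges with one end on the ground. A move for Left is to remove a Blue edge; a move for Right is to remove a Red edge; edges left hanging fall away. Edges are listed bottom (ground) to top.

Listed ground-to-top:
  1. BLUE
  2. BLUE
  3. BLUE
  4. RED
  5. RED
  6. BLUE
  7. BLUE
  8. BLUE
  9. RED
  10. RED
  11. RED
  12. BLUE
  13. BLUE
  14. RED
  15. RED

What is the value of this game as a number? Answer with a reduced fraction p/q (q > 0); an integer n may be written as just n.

Recurse on prefixes of the 15-edge string BLUE BLUE BLUE RED RED BLUE BLUE BLUE RED RED RED BLUE BLUE RED RED:
edge 1 of 15 (BLUE): { 0 | (no moves) } → 1
edge 2 of 15 (BLUE): { 0,1 | (no moves) } → 2
edge 3 of 15 (BLUE): { 0,1,2 | (no moves) } → 3
edge 4 of 15 (RED): { 0,1,2 | 3 } → 5/2
edge 5 of 15 (RED): { 0,1,2 | 5/2,3 } → 9/4
edge 6 of 15 (BLUE): { 0,1,2,9/4 | 5/2,3 } → 19/8
edge 7 of 15 (BLUE): { 0,1,2,9/4,19/8 | 5/2,3 } → 39/16
edge 8 of 15 (BLUE): { 0,1,2,9/4,19/8,39/16 | 5/2,3 } → 79/32
edge 9 of 15 (RED): { 0,1,2,9/4,19/8,39/16 | 79/32,5/2,3 } → 157/64
edge 10 of 15 (RED): { 0,1,2,9/4,19/8,39/16 | 157/64,79/32,5/2,3 } → 313/128
edge 11 of 15 (RED): { 0,1,2,9/4,19/8,39/16 | 313/128,157/64,79/32,5/2,3 } → 625/256
edge 12 of 15 (BLUE): { 0,1,2,9/4,19/8,39/16,625/256 | 313/128,157/64,79/32,5/2,3 } → 1251/512
edge 13 of 15 (BLUE): { 0,1,2,9/4,19/8,39/16,625/256,1251/512 | 313/128,157/64,79/32,5/2,3 } → 2503/1024
edge 14 of 15 (RED): { 0,1,2,9/4,19/8,39/16,625/256,1251/512 | 2503/1024,313/128,157/64,79/32,5/2,3 } → 5005/2048
edge 15 of 15 (RED): { 0,1,2,9/4,19/8,39/16,625/256,1251/512 | 5005/2048,2503/1024,313/128,157/64,79/32,5/2,3 } → 10009/4096

10009/4096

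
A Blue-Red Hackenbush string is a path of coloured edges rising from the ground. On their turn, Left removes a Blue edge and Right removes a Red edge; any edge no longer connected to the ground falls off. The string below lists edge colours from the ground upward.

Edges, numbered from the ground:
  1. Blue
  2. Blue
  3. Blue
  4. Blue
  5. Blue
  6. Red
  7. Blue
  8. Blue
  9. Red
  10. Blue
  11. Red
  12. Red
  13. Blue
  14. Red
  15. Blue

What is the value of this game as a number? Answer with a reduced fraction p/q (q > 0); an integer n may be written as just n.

Build G(s[:k]) for k = 1..15, string s = Blue Blue Blue Blue Blue Red Blue Blue Red Blue Red Red Blue Red Blue.
1 of 15 · B · max L 0 · min R +∞ ⇒ 1
2 of 15 · BB · max L 1 · min R +∞ ⇒ 2
3 of 15 · BBB · max L 2 · min R +∞ ⇒ 3
4 of 15 · BBBB · max L 3 · min R +∞ ⇒ 4
5 of 15 · BBBBB · max L 4 · min R +∞ ⇒ 5
6 of 15 · BBBBBR · max L 4 · min R 5 ⇒ 9/2
7 of 15 · BBBBBRB · max L 9/2 · min R 5 ⇒ 19/4
8 of 15 · BBBBBRBB · max L 19/4 · min R 5 ⇒ 39/8
9 of 15 · BBBBBRBBR · max L 19/4 · min R 39/8 ⇒ 77/16
10 of 15 · BBBBBRBBRB · max L 77/16 · min R 39/8 ⇒ 155/32
11 of 15 · BBBBBRBBRBR · max L 77/16 · min R 155/32 ⇒ 309/64
12 of 15 · BBBBBRBBRBRR · max L 77/16 · min R 309/64 ⇒ 617/128
13 of 15 · BBBBBRBBRBRRB · max L 617/128 · min R 309/64 ⇒ 1235/256
14 of 15 · BBBBBRBBRBRRBR · max L 617/128 · min R 1235/256 ⇒ 2469/512
15 of 15 · BBBBBRBBRBRRBRB · max L 2469/512 · min R 1235/256 ⇒ 4939/1024

4939/1024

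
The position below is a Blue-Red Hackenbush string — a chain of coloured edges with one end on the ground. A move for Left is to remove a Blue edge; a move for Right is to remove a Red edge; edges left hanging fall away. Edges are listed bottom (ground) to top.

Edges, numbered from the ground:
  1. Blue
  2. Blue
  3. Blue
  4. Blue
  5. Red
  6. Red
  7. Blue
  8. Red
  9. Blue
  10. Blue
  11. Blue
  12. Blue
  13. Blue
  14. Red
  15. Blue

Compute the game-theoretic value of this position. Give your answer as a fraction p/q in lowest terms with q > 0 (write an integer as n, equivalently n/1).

6907/2048

Build value(s[:k]) for k = 1..15, string s = Blue Blue Blue Blue Red Red Blue Red Blue Blue Blue Blue Blue Red Blue.
step 1: add Blue to get B; options L={ 0 } R={ · } -> 1
step 2: add Blue to get BB; options L={ 0 1 } R={ · } -> 2
step 3: add Blue to get BBB; options L={ 0 1 2 } R={ · } -> 3
step 4: add Blue to get BBBB; options L={ 0 1 2 3 } R={ · } -> 4
step 5: add Red to get BBBBR; options L={ 0 1 2 3 } R={ 4 } -> 7/2
step 6: add Red to get BBBBRR; options L={ 0 1 2 3 } R={ 7/2 4 } -> 13/4
step 7: add Blue to get BBBBRRB; options L={ 0 1 2 3 13/4 } R={ 7/2 4 } -> 27/8
step 8: add Red to get BBBBRRBR; options L={ 0 1 2 3 13/4 } R={ 27/8 7/2 4 } -> 53/16
step 9: add Blue to get BBBBRRBRB; options L={ 0 1 2 3 13/4 53/16 } R={ 27/8 7/2 4 } -> 107/32
step 10: add Blue to get BBBBRRBRBB; options L={ 0 1 2 3 13/4 53/16 107/32 } R={ 27/8 7/2 4 } -> 215/64
step 11: add Blue to get BBBBRRBRBBB; options L={ 0 1 2 3 13/4 53/16 107/32 215/64 } R={ 27/8 7/2 4 } -> 431/128
step 12: add Blue to get BBBBRRBRBBBB; options L={ 0 1 2 3 13/4 53/16 107/32 215/64 431/128 } R={ 27/8 7/2 4 } -> 863/256
step 13: add Blue to get BBBBRRBRBBBBB; options L={ 0 1 2 3 13/4 53/16 107/32 215/64 431/128 863/256 } R={ 27/8 7/2 4 } -> 1727/512
step 14: add Red to get BBBBRRBRBBBBBR; options L={ 0 1 2 3 13/4 53/16 107/32 215/64 431/128 863/256 } R={ 1727/512 27/8 7/2 4 } -> 3453/1024
step 15: add Blue to get BBBBRRBRBBBBBRB; options L={ 0 1 2 3 13/4 53/16 107/32 215/64 431/128 863/256 3453/1024 } R={ 1727/512 27/8 7/2 4 } -> 6907/2048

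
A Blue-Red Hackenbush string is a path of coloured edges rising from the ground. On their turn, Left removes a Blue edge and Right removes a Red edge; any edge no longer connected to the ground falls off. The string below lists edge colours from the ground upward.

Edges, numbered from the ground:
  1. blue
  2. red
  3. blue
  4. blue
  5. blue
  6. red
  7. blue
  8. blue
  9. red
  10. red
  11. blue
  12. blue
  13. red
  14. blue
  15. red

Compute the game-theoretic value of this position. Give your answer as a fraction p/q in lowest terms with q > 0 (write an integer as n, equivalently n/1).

15157/16384

Build value(s[:k]) for k = 1..15, string s = blue red blue blue blue red blue blue red red blue blue red blue red.
value_1 [b]  L=[0]  R=[·]  gives 1
value_2 [br]  L=[0]  R=[1]  gives 1/2
value_3 [brb]  L=[0 1/2]  R=[1]  gives 3/4
value_4 [brbb]  L=[0 1/2 3/4]  R=[1]  gives 7/8
value_5 [brbbb]  L=[0 1/2 3/4 7/8]  R=[1]  gives 15/16
value_6 [brbbbr]  L=[0 1/2 3/4 7/8]  R=[15/16 1]  gives 29/32
value_7 [brbbbrb]  L=[0 1/2 3/4 7/8 29/32]  R=[15/16 1]  gives 59/64
value_8 [brbbbrbb]  L=[0 1/2 3/4 7/8 29/32 59/64]  R=[15/16 1]  gives 119/128
value_9 [brbbbrbbr]  L=[0 1/2 3/4 7/8 29/32 59/64]  R=[119/128 15/16 1]  gives 237/256
value_10 [brbbbrbbrr]  L=[0 1/2 3/4 7/8 29/32 59/64]  R=[237/256 119/128 15/16 1]  gives 473/512
value_11 [brbbbrbbrrb]  L=[0 1/2 3/4 7/8 29/32 59/64 473/512]  R=[237/256 119/128 15/16 1]  gives 947/1024
value_12 [brbbbrbbrrbb]  L=[0 1/2 3/4 7/8 29/32 59/64 473/512 947/1024]  R=[237/256 119/128 15/16 1]  gives 1895/2048
value_13 [brbbbrbbrrbbr]  L=[0 1/2 3/4 7/8 29/32 59/64 473/512 947/1024]  R=[1895/2048 237/256 119/128 15/16 1]  gives 3789/4096
value_14 [brbbbrbbrrbbrb]  L=[0 1/2 3/4 7/8 29/32 59/64 473/512 947/1024 3789/4096]  R=[1895/2048 237/256 119/128 15/16 1]  gives 7579/8192
value_15 [brbbbrbbrrbbrbr]  L=[0 1/2 3/4 7/8 29/32 59/64 473/512 947/1024 3789/4096]  R=[7579/8192 1895/2048 237/256 119/128 15/16 1]  gives 15157/16384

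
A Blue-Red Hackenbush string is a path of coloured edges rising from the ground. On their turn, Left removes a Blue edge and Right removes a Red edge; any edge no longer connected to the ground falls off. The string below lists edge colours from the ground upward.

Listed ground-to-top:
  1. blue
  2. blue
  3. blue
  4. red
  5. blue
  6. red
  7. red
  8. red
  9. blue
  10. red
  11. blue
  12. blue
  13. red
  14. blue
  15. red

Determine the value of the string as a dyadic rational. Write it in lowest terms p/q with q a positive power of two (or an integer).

g_1 [b]  L=[0]  R=[(no moves)]  → 1
g_2 [bb]  L=[0,1]  R=[(no moves)]  → 2
g_3 [bbb]  L=[0,1,2]  R=[(no moves)]  → 3
g_4 [bbbr]  L=[0,1,2]  R=[3]  → 5/2
g_5 [bbbrb]  L=[0,1,2,5/2]  R=[3]  → 11/4
g_6 [bbbrbr]  L=[0,1,2,5/2]  R=[11/4,3]  → 21/8
g_7 [bbbrbrr]  L=[0,1,2,5/2]  R=[21/8,11/4,3]  → 41/16
g_8 [bbbrbrrr]  L=[0,1,2,5/2]  R=[41/16,21/8,11/4,3]  → 81/32
g_9 [bbbrbrrrb]  L=[0,1,2,5/2,81/32]  R=[41/16,21/8,11/4,3]  → 163/64
g_10 [bbbrbrrrbr]  L=[0,1,2,5/2,81/32]  R=[163/64,41/16,21/8,11/4,3]  → 325/128
g_11 [bbbrbrrrbrb]  L=[0,1,2,5/2,81/32,325/128]  R=[163/64,41/16,21/8,11/4,3]  → 651/256
g_12 [bbbrbrrrbrbb]  L=[0,1,2,5/2,81/32,325/128,651/256]  R=[163/64,41/16,21/8,11/4,3]  → 1303/512
g_13 [bbbrbrrrbrbbr]  L=[0,1,2,5/2,81/32,325/128,651/256]  R=[1303/512,163/64,41/16,21/8,11/4,3]  → 2605/1024
g_14 [bbbrbrrrbrbbrb]  L=[0,1,2,5/2,81/32,325/128,651/256,2605/1024]  R=[1303/512,163/64,41/16,21/8,11/4,3]  → 5211/2048
g_15 [bbbrbrrrbrbbrbr]  L=[0,1,2,5/2,81/32,325/128,651/256,2605/1024]  R=[5211/2048,1303/512,163/64,41/16,21/8,11/4,3]  → 10421/4096

10421/4096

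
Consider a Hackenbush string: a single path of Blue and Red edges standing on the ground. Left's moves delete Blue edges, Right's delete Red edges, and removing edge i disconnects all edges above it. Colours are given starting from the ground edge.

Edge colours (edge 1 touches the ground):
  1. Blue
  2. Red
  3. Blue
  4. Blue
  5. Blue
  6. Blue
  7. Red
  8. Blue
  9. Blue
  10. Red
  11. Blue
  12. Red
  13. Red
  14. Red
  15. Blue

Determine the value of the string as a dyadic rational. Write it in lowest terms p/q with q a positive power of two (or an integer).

Prefix values for Blue Red Blue Blue Blue Blue Red Blue Blue Red Blue Red Red Red Blue via {L|R} + simplicity:
1 of 15 · B · max L 0 · min R +∞ → 1
2 of 15 · BR · max L 0 · min R 1 → 1/2
3 of 15 · BRB · max L 1/2 · min R 1 → 3/4
4 of 15 · BRBB · max L 3/4 · min R 1 → 7/8
5 of 15 · BRBBB · max L 7/8 · min R 1 → 15/16
6 of 15 · BRBBBB · max L 15/16 · min R 1 → 31/32
7 of 15 · BRBBBBR · max L 15/16 · min R 31/32 → 61/64
8 of 15 · BRBBBBRB · max L 61/64 · min R 31/32 → 123/128
9 of 15 · BRBBBBRBB · max L 123/128 · min R 31/32 → 247/256
10 of 15 · BRBBBBRBBR · max L 123/128 · min R 247/256 → 493/512
11 of 15 · BRBBBBRBBRB · max L 493/512 · min R 247/256 → 987/1024
12 of 15 · BRBBBBRBBRBR · max L 493/512 · min R 987/1024 → 1973/2048
13 of 15 · BRBBBBRBBRBRR · max L 493/512 · min R 1973/2048 → 3945/4096
14 of 15 · BRBBBBRBBRBRRR · max L 493/512 · min R 3945/4096 → 7889/8192
15 of 15 · BRBBBBRBBRBRRRB · max L 7889/8192 · min R 3945/4096 → 15779/16384

15779/16384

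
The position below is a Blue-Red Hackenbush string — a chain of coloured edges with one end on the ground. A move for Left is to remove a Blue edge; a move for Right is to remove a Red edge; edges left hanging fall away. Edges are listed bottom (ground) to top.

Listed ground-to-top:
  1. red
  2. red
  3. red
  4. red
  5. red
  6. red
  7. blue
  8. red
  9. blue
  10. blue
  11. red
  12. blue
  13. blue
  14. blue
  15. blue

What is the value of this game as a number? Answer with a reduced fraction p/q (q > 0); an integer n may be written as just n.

Recurse on prefixes of the 15-edge string red red red red red red blue red blue blue red blue blue blue blue:
1 of 15 · r · max L −∞ · min R 0 -> -1
2 of 15 · rr · max L −∞ · min R -1 -> -2
3 of 15 · rrr · max L −∞ · min R -2 -> -3
4 of 15 · rrrr · max L −∞ · min R -3 -> -4
5 of 15 · rrrrr · max L −∞ · min R -4 -> -5
6 of 15 · rrrrrr · max L −∞ · min R -5 -> -6
7 of 15 · rrrrrrb · max L -6 · min R -5 -> -11/2
8 of 15 · rrrrrrbr · max L -6 · min R -11/2 -> -23/4
9 of 15 · rrrrrrbrb · max L -23/4 · min R -11/2 -> -45/8
10 of 15 · rrrrrrbrbb · max L -45/8 · min R -11/2 -> -89/16
11 of 15 · rrrrrrbrbbr · max L -45/8 · min R -89/16 -> -179/32
12 of 15 · rrrrrrbrbbrb · max L -179/32 · min R -89/16 -> -357/64
13 of 15 · rrrrrrbrbbrbb · max L -357/64 · min R -89/16 -> -713/128
14 of 15 · rrrrrrbrbbrbbb · max L -713/128 · min R -89/16 -> -1425/256
15 of 15 · rrrrrrbrbbrbbbb · max L -1425/256 · min R -89/16 -> -2849/512

-2849/512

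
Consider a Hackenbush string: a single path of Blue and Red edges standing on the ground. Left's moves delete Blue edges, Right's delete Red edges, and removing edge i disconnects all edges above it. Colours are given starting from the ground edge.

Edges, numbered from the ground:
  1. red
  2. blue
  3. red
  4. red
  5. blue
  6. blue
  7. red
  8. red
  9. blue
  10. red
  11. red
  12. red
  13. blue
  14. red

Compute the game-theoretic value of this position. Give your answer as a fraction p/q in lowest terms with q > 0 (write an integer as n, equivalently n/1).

edge 1 of 14 (red): { · | 0 } ⇒ -1
edge 2 of 14 (blue): { -1 | 0 } ⇒ -1/2
edge 3 of 14 (red): { -1 | -1/2; 0 } ⇒ -3/4
edge 4 of 14 (red): { -1 | -3/4; -1/2; 0 } ⇒ -7/8
edge 5 of 14 (blue): { -1; -7/8 | -3/4; -1/2; 0 } ⇒ -13/16
edge 6 of 14 (blue): { -1; -7/8; -13/16 | -3/4; -1/2; 0 } ⇒ -25/32
edge 7 of 14 (red): { -1; -7/8; -13/16 | -25/32; -3/4; -1/2; 0 } ⇒ -51/64
edge 8 of 14 (red): { -1; -7/8; -13/16 | -51/64; -25/32; -3/4; -1/2; 0 } ⇒ -103/128
edge 9 of 14 (blue): { -1; -7/8; -13/16; -103/128 | -51/64; -25/32; -3/4; -1/2; 0 } ⇒ -205/256
edge 10 of 14 (red): { -1; -7/8; -13/16; -103/128 | -205/256; -51/64; -25/32; -3/4; -1/2; 0 } ⇒ -411/512
edge 11 of 14 (red): { -1; -7/8; -13/16; -103/128 | -411/512; -205/256; -51/64; -25/32; -3/4; -1/2; 0 } ⇒ -823/1024
edge 12 of 14 (red): { -1; -7/8; -13/16; -103/128 | -823/1024; -411/512; -205/256; -51/64; -25/32; -3/4; -1/2; 0 } ⇒ -1647/2048
edge 13 of 14 (blue): { -1; -7/8; -13/16; -103/128; -1647/2048 | -823/1024; -411/512; -205/256; -51/64; -25/32; -3/4; -1/2; 0 } ⇒ -3293/4096
edge 14 of 14 (red): { -1; -7/8; -13/16; -103/128; -1647/2048 | -3293/4096; -823/1024; -411/512; -205/256; -51/64; -25/32; -3/4; -1/2; 0 } ⇒ -6587/8192

-6587/8192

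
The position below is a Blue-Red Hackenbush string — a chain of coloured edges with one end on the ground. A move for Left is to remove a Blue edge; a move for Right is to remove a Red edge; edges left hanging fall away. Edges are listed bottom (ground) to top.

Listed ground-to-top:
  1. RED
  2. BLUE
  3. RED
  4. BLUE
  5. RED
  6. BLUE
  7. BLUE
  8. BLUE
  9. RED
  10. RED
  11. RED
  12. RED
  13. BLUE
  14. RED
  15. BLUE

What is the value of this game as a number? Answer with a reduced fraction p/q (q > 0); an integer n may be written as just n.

-10485/16384

Build v(s[:k]) for k = 1..15, string s = RED BLUE RED BLUE RED BLUE BLUE BLUE RED RED RED RED BLUE RED BLUE.
R: Left { · }, Right { 0 } => simplest -1
RB: Left { -1 }, Right { 0 } => simplest -1/2
RBR: Left { -1 }, Right { -1/2; 0 } => simplest -3/4
RBRB: Left { -1; -3/4 }, Right { -1/2; 0 } => simplest -5/8
RBRBR: Left { -1; -3/4 }, Right { -5/8; -1/2; 0 } => simplest -11/16
RBRBRB: Left { -1; -3/4; -11/16 }, Right { -5/8; -1/2; 0 } => simplest -21/32
RBRBRBB: Left { -1; -3/4; -11/16; -21/32 }, Right { -5/8; -1/2; 0 } => simplest -41/64
RBRBRBBB: Left { -1; -3/4; -11/16; -21/32; -41/64 }, Right { -5/8; -1/2; 0 } => simplest -81/128
RBRBRBBBR: Left { -1; -3/4; -11/16; -21/32; -41/64 }, Right { -81/128; -5/8; -1/2; 0 } => simplest -163/256
RBRBRBBBRR: Left { -1; -3/4; -11/16; -21/32; -41/64 }, Right { -163/256; -81/128; -5/8; -1/2; 0 } => simplest -327/512
RBRBRBBBRRR: Left { -1; -3/4; -11/16; -21/32; -41/64 }, Right { -327/512; -163/256; -81/128; -5/8; -1/2; 0 } => simplest -655/1024
RBRBRBBBRRRR: Left { -1; -3/4; -11/16; -21/32; -41/64 }, Right { -655/1024; -327/512; -163/256; -81/128; -5/8; -1/2; 0 } => simplest -1311/2048
RBRBRBBBRRRRB: Left { -1; -3/4; -11/16; -21/32; -41/64; -1311/2048 }, Right { -655/1024; -327/512; -163/256; -81/128; -5/8; -1/2; 0 } => simplest -2621/4096
RBRBRBBBRRRRBR: Left { -1; -3/4; -11/16; -21/32; -41/64; -1311/2048 }, Right { -2621/4096; -655/1024; -327/512; -163/256; -81/128; -5/8; -1/2; 0 } => simplest -5243/8192
RBRBRBBBRRRRBRB: Left { -1; -3/4; -11/16; -21/32; -41/64; -1311/2048; -5243/8192 }, Right { -2621/4096; -655/1024; -327/512; -163/256; -81/128; -5/8; -1/2; 0 } => simplest -10485/16384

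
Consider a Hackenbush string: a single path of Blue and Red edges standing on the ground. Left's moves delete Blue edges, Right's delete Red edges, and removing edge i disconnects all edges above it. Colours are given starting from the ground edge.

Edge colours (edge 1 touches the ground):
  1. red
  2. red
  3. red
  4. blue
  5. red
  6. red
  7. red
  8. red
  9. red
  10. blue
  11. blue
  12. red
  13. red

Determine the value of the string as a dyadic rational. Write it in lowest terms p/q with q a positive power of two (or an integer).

g_1 [r]  L=[∅]  R=[0]  → -1
g_2 [rr]  L=[∅]  R=[-1,0]  → -2
g_3 [rrr]  L=[∅]  R=[-2,-1,0]  → -3
g_4 [rrrb]  L=[-3]  R=[-2,-1,0]  → -5/2
g_5 [rrrbr]  L=[-3]  R=[-5/2,-2,-1,0]  → -11/4
g_6 [rrrbrr]  L=[-3]  R=[-11/4,-5/2,-2,-1,0]  → -23/8
g_7 [rrrbrrr]  L=[-3]  R=[-23/8,-11/4,-5/2,-2,-1,0]  → -47/16
g_8 [rrrbrrrr]  L=[-3]  R=[-47/16,-23/8,-11/4,-5/2,-2,-1,0]  → -95/32
g_9 [rrrbrrrrr]  L=[-3]  R=[-95/32,-47/16,-23/8,-11/4,-5/2,-2,-1,0]  → -191/64
g_10 [rrrbrrrrrb]  L=[-3,-191/64]  R=[-95/32,-47/16,-23/8,-11/4,-5/2,-2,-1,0]  → -381/128
g_11 [rrrbrrrrrbb]  L=[-3,-191/64,-381/128]  R=[-95/32,-47/16,-23/8,-11/4,-5/2,-2,-1,0]  → -761/256
g_12 [rrrbrrrrrbbr]  L=[-3,-191/64,-381/128]  R=[-761/256,-95/32,-47/16,-23/8,-11/4,-5/2,-2,-1,0]  → -1523/512
g_13 [rrrbrrrrrbbrr]  L=[-3,-191/64,-381/128]  R=[-1523/512,-761/256,-95/32,-47/16,-23/8,-11/4,-5/2,-2,-1,0]  → -3047/1024

-3047/1024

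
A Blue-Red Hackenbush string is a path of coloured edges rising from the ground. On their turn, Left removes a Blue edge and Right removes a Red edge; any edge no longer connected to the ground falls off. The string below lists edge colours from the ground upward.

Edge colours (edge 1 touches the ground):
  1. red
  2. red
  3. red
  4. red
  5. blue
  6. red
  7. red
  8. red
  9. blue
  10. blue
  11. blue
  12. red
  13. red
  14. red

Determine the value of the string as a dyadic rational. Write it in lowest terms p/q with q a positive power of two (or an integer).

-3983/1024

value_1 [r]  L=[]  R=[0]  → -1
value_2 [rr]  L=[]  R=[-1, 0]  → -2
value_3 [rrr]  L=[]  R=[-2, -1, 0]  → -3
value_4 [rrrr]  L=[]  R=[-3, -2, -1, 0]  → -4
value_5 [rrrrb]  L=[-4]  R=[-3, -2, -1, 0]  → -7/2
value_6 [rrrrbr]  L=[-4]  R=[-7/2, -3, -2, -1, 0]  → -15/4
value_7 [rrrrbrr]  L=[-4]  R=[-15/4, -7/2, -3, -2, -1, 0]  → -31/8
value_8 [rrrrbrrr]  L=[-4]  R=[-31/8, -15/4, -7/2, -3, -2, -1, 0]  → -63/16
value_9 [rrrrbrrrb]  L=[-4, -63/16]  R=[-31/8, -15/4, -7/2, -3, -2, -1, 0]  → -125/32
value_10 [rrrrbrrrbb]  L=[-4, -63/16, -125/32]  R=[-31/8, -15/4, -7/2, -3, -2, -1, 0]  → -249/64
value_11 [rrrrbrrrbbb]  L=[-4, -63/16, -125/32, -249/64]  R=[-31/8, -15/4, -7/2, -3, -2, -1, 0]  → -497/128
value_12 [rrrrbrrrbbbr]  L=[-4, -63/16, -125/32, -249/64]  R=[-497/128, -31/8, -15/4, -7/2, -3, -2, -1, 0]  → -995/256
value_13 [rrrrbrrrbbbrr]  L=[-4, -63/16, -125/32, -249/64]  R=[-995/256, -497/128, -31/8, -15/4, -7/2, -3, -2, -1, 0]  → -1991/512
value_14 [rrrrbrrrbbbrrr]  L=[-4, -63/16, -125/32, -249/64]  R=[-1991/512, -995/256, -497/128, -31/8, -15/4, -7/2, -3, -2, -1, 0]  → -3983/1024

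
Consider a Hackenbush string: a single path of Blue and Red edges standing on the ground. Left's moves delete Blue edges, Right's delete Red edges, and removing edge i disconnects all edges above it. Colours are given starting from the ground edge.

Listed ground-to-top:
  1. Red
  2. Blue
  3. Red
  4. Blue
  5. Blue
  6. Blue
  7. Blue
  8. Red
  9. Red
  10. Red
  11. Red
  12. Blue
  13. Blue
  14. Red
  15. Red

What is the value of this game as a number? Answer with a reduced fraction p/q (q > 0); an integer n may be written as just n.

-8679/16384

Build g(s[:k]) for k = 1..15, string s = Red Blue Red Blue Blue Blue Blue Red Red Red Red Blue Blue Red Red.
step 1: add Red to get R; options L={ (no moves) } R={ 0 } -> -1
step 2: add Blue to get RB; options L={ -1 } R={ 0 } -> -1/2
step 3: add Red to get RBR; options L={ -1 } R={ -1/2,0 } -> -3/4
step 4: add Blue to get RBRB; options L={ -1,-3/4 } R={ -1/2,0 } -> -5/8
step 5: add Blue to get RBRBB; options L={ -1,-3/4,-5/8 } R={ -1/2,0 } -> -9/16
step 6: add Blue to get RBRBBB; options L={ -1,-3/4,-5/8,-9/16 } R={ -1/2,0 } -> -17/32
step 7: add Blue to get RBRBBBB; options L={ -1,-3/4,-5/8,-9/16,-17/32 } R={ -1/2,0 } -> -33/64
step 8: add Red to get RBRBBBBR; options L={ -1,-3/4,-5/8,-9/16,-17/32 } R={ -33/64,-1/2,0 } -> -67/128
step 9: add Red to get RBRBBBBRR; options L={ -1,-3/4,-5/8,-9/16,-17/32 } R={ -67/128,-33/64,-1/2,0 } -> -135/256
step 10: add Red to get RBRBBBBRRR; options L={ -1,-3/4,-5/8,-9/16,-17/32 } R={ -135/256,-67/128,-33/64,-1/2,0 } -> -271/512
step 11: add Red to get RBRBBBBRRRR; options L={ -1,-3/4,-5/8,-9/16,-17/32 } R={ -271/512,-135/256,-67/128,-33/64,-1/2,0 } -> -543/1024
step 12: add Blue to get RBRBBBBRRRRB; options L={ -1,-3/4,-5/8,-9/16,-17/32,-543/1024 } R={ -271/512,-135/256,-67/128,-33/64,-1/2,0 } -> -1085/2048
step 13: add Blue to get RBRBBBBRRRRBB; options L={ -1,-3/4,-5/8,-9/16,-17/32,-543/1024,-1085/2048 } R={ -271/512,-135/256,-67/128,-33/64,-1/2,0 } -> -2169/4096
step 14: add Red to get RBRBBBBRRRRBBR; options L={ -1,-3/4,-5/8,-9/16,-17/32,-543/1024,-1085/2048 } R={ -2169/4096,-271/512,-135/256,-67/128,-33/64,-1/2,0 } -> -4339/8192
step 15: add Red to get RBRBBBBRRRRBBRR; options L={ -1,-3/4,-5/8,-9/16,-17/32,-543/1024,-1085/2048 } R={ -4339/8192,-2169/4096,-271/512,-135/256,-67/128,-33/64,-1/2,0 } -> -8679/16384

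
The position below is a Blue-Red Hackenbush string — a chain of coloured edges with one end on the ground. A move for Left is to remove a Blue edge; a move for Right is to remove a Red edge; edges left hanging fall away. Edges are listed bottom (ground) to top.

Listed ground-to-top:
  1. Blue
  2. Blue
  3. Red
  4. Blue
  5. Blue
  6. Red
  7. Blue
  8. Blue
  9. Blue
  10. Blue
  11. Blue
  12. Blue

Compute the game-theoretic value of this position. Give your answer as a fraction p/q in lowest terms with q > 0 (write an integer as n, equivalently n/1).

1919/1024

g_1 [B]  L=[0]  R=[]  => 1
g_2 [BB]  L=[0; 1]  R=[]  => 2
g_3 [BBR]  L=[0; 1]  R=[2]  => 3/2
g_4 [BBRB]  L=[0; 1; 3/2]  R=[2]  => 7/4
g_5 [BBRBB]  L=[0; 1; 3/2; 7/4]  R=[2]  => 15/8
g_6 [BBRBBR]  L=[0; 1; 3/2; 7/4]  R=[15/8; 2]  => 29/16
g_7 [BBRBBRB]  L=[0; 1; 3/2; 7/4; 29/16]  R=[15/8; 2]  => 59/32
g_8 [BBRBBRBB]  L=[0; 1; 3/2; 7/4; 29/16; 59/32]  R=[15/8; 2]  => 119/64
g_9 [BBRBBRBBB]  L=[0; 1; 3/2; 7/4; 29/16; 59/32; 119/64]  R=[15/8; 2]  => 239/128
g_10 [BBRBBRBBBB]  L=[0; 1; 3/2; 7/4; 29/16; 59/32; 119/64; 239/128]  R=[15/8; 2]  => 479/256
g_11 [BBRBBRBBBBB]  L=[0; 1; 3/2; 7/4; 29/16; 59/32; 119/64; 239/128; 479/256]  R=[15/8; 2]  => 959/512
g_12 [BBRBBRBBBBBB]  L=[0; 1; 3/2; 7/4; 29/16; 59/32; 119/64; 239/128; 479/256; 959/512]  R=[15/8; 2]  => 1919/1024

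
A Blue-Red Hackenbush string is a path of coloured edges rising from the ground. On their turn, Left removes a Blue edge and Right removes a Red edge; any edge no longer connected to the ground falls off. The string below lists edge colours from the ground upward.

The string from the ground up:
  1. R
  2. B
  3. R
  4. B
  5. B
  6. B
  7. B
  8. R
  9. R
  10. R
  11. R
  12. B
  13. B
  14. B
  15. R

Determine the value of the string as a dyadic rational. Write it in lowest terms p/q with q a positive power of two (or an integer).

-8675/16384

1 of 15 · R · max L −∞ · min R 0 so -1
2 of 15 · RB · max L -1 · min R 0 so -1/2
3 of 15 · RBR · max L -1 · min R -1/2 so -3/4
4 of 15 · RBRB · max L -3/4 · min R -1/2 so -5/8
5 of 15 · RBRBB · max L -5/8 · min R -1/2 so -9/16
6 of 15 · RBRBBB · max L -9/16 · min R -1/2 so -17/32
7 of 15 · RBRBBBB · max L -17/32 · min R -1/2 so -33/64
8 of 15 · RBRBBBBR · max L -17/32 · min R -33/64 so -67/128
9 of 15 · RBRBBBBRR · max L -17/32 · min R -67/128 so -135/256
10 of 15 · RBRBBBBRRR · max L -17/32 · min R -135/256 so -271/512
11 of 15 · RBRBBBBRRRR · max L -17/32 · min R -271/512 so -543/1024
12 of 15 · RBRBBBBRRRRB · max L -543/1024 · min R -271/512 so -1085/2048
13 of 15 · RBRBBBBRRRRBB · max L -1085/2048 · min R -271/512 so -2169/4096
14 of 15 · RBRBBBBRRRRBBB · max L -2169/4096 · min R -271/512 so -4337/8192
15 of 15 · RBRBBBBRRRRBBBR · max L -2169/4096 · min R -4337/8192 so -8675/16384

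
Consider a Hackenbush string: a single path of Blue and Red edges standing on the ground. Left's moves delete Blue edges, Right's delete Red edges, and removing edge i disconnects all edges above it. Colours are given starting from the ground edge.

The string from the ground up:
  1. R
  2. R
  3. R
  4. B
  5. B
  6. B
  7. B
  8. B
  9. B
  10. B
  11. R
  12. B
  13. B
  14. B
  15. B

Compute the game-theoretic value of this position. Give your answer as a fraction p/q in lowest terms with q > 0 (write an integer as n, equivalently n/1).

-8225/4096

1 of 15 · R · max L −∞ · min R 0 => -1
2 of 15 · RR · max L −∞ · min R -1 => -2
3 of 15 · RRR · max L −∞ · min R -2 => -3
4 of 15 · RRRB · max L -3 · min R -2 => -5/2
5 of 15 · RRRBB · max L -5/2 · min R -2 => -9/4
6 of 15 · RRRBBB · max L -9/4 · min R -2 => -17/8
7 of 15 · RRRBBBB · max L -17/8 · min R -2 => -33/16
8 of 15 · RRRBBBBB · max L -33/16 · min R -2 => -65/32
9 of 15 · RRRBBBBBB · max L -65/32 · min R -2 => -129/64
10 of 15 · RRRBBBBBBB · max L -129/64 · min R -2 => -257/128
11 of 15 · RRRBBBBBBBR · max L -129/64 · min R -257/128 => -515/256
12 of 15 · RRRBBBBBBBRB · max L -515/256 · min R -257/128 => -1029/512
13 of 15 · RRRBBBBBBBRBB · max L -1029/512 · min R -257/128 => -2057/1024
14 of 15 · RRRBBBBBBBRBBB · max L -2057/1024 · min R -257/128 => -4113/2048
15 of 15 · RRRBBBBBBBRBBBB · max L -4113/2048 · min R -257/128 => -8225/4096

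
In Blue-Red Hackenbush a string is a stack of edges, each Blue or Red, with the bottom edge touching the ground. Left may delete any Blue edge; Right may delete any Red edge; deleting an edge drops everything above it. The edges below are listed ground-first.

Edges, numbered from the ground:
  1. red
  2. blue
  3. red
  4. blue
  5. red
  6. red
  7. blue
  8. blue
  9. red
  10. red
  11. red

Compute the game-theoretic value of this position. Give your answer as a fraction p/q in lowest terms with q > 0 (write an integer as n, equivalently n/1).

-719/1024

1 of 11 · r · max L −∞ · min R 0 ⇒ -1
2 of 11 · rb · max L -1 · min R 0 ⇒ -1/2
3 of 11 · rbr · max L -1 · min R -1/2 ⇒ -3/4
4 of 11 · rbrb · max L -3/4 · min R -1/2 ⇒ -5/8
5 of 11 · rbrbr · max L -3/4 · min R -5/8 ⇒ -11/16
6 of 11 · rbrbrr · max L -3/4 · min R -11/16 ⇒ -23/32
7 of 11 · rbrbrrb · max L -23/32 · min R -11/16 ⇒ -45/64
8 of 11 · rbrbrrbb · max L -45/64 · min R -11/16 ⇒ -89/128
9 of 11 · rbrbrrbbr · max L -45/64 · min R -89/128 ⇒ -179/256
10 of 11 · rbrbrrbbrr · max L -45/64 · min R -179/256 ⇒ -359/512
11 of 11 · rbrbrrbbrrr · max L -45/64 · min R -359/512 ⇒ -719/1024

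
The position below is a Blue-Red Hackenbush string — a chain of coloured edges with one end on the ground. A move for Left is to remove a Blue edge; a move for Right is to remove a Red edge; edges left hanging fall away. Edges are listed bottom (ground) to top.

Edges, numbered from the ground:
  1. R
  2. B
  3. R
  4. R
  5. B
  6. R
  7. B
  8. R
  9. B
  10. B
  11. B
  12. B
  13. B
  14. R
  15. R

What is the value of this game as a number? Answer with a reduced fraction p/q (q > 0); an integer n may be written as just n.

-13575/16384

1 of 15 · R · max L −∞ · min R 0 ⇒ -1
2 of 15 · RB · max L -1 · min R 0 ⇒ -1/2
3 of 15 · RBR · max L -1 · min R -1/2 ⇒ -3/4
4 of 15 · RBRR · max L -1 · min R -3/4 ⇒ -7/8
5 of 15 · RBRRB · max L -7/8 · min R -3/4 ⇒ -13/16
6 of 15 · RBRRBR · max L -7/8 · min R -13/16 ⇒ -27/32
7 of 15 · RBRRBRB · max L -27/32 · min R -13/16 ⇒ -53/64
8 of 15 · RBRRBRBR · max L -27/32 · min R -53/64 ⇒ -107/128
9 of 15 · RBRRBRBRB · max L -107/128 · min R -53/64 ⇒ -213/256
10 of 15 · RBRRBRBRBB · max L -213/256 · min R -53/64 ⇒ -425/512
11 of 15 · RBRRBRBRBBB · max L -425/512 · min R -53/64 ⇒ -849/1024
12 of 15 · RBRRBRBRBBBB · max L -849/1024 · min R -53/64 ⇒ -1697/2048
13 of 15 · RBRRBRBRBBBBB · max L -1697/2048 · min R -53/64 ⇒ -3393/4096
14 of 15 · RBRRBRBRBBBBBR · max L -1697/2048 · min R -3393/4096 ⇒ -6787/8192
15 of 15 · RBRRBRBRBBBBBRR · max L -1697/2048 · min R -6787/8192 ⇒ -13575/16384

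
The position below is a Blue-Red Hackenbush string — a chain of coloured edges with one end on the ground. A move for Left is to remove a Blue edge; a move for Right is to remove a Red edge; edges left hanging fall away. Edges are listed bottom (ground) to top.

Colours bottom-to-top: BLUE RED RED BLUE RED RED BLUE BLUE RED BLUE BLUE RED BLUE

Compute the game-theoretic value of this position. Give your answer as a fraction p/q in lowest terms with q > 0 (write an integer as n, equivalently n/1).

1243/4096

B: Left { 0 }, Right {  } → simplest 1
BR: Left { 0 }, Right { 1 } → simplest 1/2
BRR: Left { 0 }, Right { 1/2, 1 } → simplest 1/4
BRRB: Left { 0, 1/4 }, Right { 1/2, 1 } → simplest 3/8
BRRBR: Left { 0, 1/4 }, Right { 3/8, 1/2, 1 } → simplest 5/16
BRRBRR: Left { 0, 1/4 }, Right { 5/16, 3/8, 1/2, 1 } → simplest 9/32
BRRBRRB: Left { 0, 1/4, 9/32 }, Right { 5/16, 3/8, 1/2, 1 } → simplest 19/64
BRRBRRBB: Left { 0, 1/4, 9/32, 19/64 }, Right { 5/16, 3/8, 1/2, 1 } → simplest 39/128
BRRBRRBBR: Left { 0, 1/4, 9/32, 19/64 }, Right { 39/128, 5/16, 3/8, 1/2, 1 } → simplest 77/256
BRRBRRBBRB: Left { 0, 1/4, 9/32, 19/64, 77/256 }, Right { 39/128, 5/16, 3/8, 1/2, 1 } → simplest 155/512
BRRBRRBBRBB: Left { 0, 1/4, 9/32, 19/64, 77/256, 155/512 }, Right { 39/128, 5/16, 3/8, 1/2, 1 } → simplest 311/1024
BRRBRRBBRBBR: Left { 0, 1/4, 9/32, 19/64, 77/256, 155/512 }, Right { 311/1024, 39/128, 5/16, 3/8, 1/2, 1 } → simplest 621/2048
BRRBRRBBRBBRB: Left { 0, 1/4, 9/32, 19/64, 77/256, 155/512, 621/2048 }, Right { 311/1024, 39/128, 5/16, 3/8, 1/2, 1 } → simplest 1243/4096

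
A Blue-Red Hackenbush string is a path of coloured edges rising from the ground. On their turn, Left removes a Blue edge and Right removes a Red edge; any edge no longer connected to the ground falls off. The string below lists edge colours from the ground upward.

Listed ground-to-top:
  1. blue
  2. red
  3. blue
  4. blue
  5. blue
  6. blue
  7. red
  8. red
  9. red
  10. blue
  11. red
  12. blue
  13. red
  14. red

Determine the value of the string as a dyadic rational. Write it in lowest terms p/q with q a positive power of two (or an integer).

7721/8192

Build value(s[:k]) for k = 1..14, string s = blue red blue blue blue blue red red red blue red blue red red.
step 1: add blue to get b; options L={ 0 } R={ — } — 1
step 2: add red to get br; options L={ 0 } R={ 1 } — 1/2
step 3: add blue to get brb; options L={ 0; 1/2 } R={ 1 } — 3/4
step 4: add blue to get brbb; options L={ 0; 1/2; 3/4 } R={ 1 } — 7/8
step 5: add blue to get brbbb; options L={ 0; 1/2; 3/4; 7/8 } R={ 1 } — 15/16
step 6: add blue to get brbbbb; options L={ 0; 1/2; 3/4; 7/8; 15/16 } R={ 1 } — 31/32
step 7: add red to get brbbbbr; options L={ 0; 1/2; 3/4; 7/8; 15/16 } R={ 31/32; 1 } — 61/64
step 8: add red to get brbbbbrr; options L={ 0; 1/2; 3/4; 7/8; 15/16 } R={ 61/64; 31/32; 1 } — 121/128
step 9: add red to get brbbbbrrr; options L={ 0; 1/2; 3/4; 7/8; 15/16 } R={ 121/128; 61/64; 31/32; 1 } — 241/256
step 10: add blue to get brbbbbrrrb; options L={ 0; 1/2; 3/4; 7/8; 15/16; 241/256 } R={ 121/128; 61/64; 31/32; 1 } — 483/512
step 11: add red to get brbbbbrrrbr; options L={ 0; 1/2; 3/4; 7/8; 15/16; 241/256 } R={ 483/512; 121/128; 61/64; 31/32; 1 } — 965/1024
step 12: add blue to get brbbbbrrrbrb; options L={ 0; 1/2; 3/4; 7/8; 15/16; 241/256; 965/1024 } R={ 483/512; 121/128; 61/64; 31/32; 1 } — 1931/2048
step 13: add red to get brbbbbrrrbrbr; options L={ 0; 1/2; 3/4; 7/8; 15/16; 241/256; 965/1024 } R={ 1931/2048; 483/512; 121/128; 61/64; 31/32; 1 } — 3861/4096
step 14: add red to get brbbbbrrrbrbrr; options L={ 0; 1/2; 3/4; 7/8; 15/16; 241/256; 965/1024 } R={ 3861/4096; 1931/2048; 483/512; 121/128; 61/64; 31/32; 1 } — 7721/8192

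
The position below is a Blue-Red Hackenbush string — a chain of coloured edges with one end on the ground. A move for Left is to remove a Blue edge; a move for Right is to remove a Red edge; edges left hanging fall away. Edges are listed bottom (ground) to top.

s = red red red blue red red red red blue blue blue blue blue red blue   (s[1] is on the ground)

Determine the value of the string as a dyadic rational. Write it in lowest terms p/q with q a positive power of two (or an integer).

r: Left { — }, Right { 0 } so simplest -1
rr: Left { — }, Right { -1; 0 } so simplest -2
rrr: Left { — }, Right { -2; -1; 0 } so simplest -3
rrrb: Left { -3 }, Right { -2; -1; 0 } so simplest -5/2
rrrbr: Left { -3 }, Right { -5/2; -2; -1; 0 } so simplest -11/4
rrrbrr: Left { -3 }, Right { -11/4; -5/2; -2; -1; 0 } so simplest -23/8
rrrbrrr: Left { -3 }, Right { -23/8; -11/4; -5/2; -2; -1; 0 } so simplest -47/16
rrrbrrrr: Left { -3 }, Right { -47/16; -23/8; -11/4; -5/2; -2; -1; 0 } so simplest -95/32
rrrbrrrrb: Left { -3; -95/32 }, Right { -47/16; -23/8; -11/4; -5/2; -2; -1; 0 } so simplest -189/64
rrrbrrrrbb: Left { -3; -95/32; -189/64 }, Right { -47/16; -23/8; -11/4; -5/2; -2; -1; 0 } so simplest -377/128
rrrbrrrrbbb: Left { -3; -95/32; -189/64; -377/128 }, Right { -47/16; -23/8; -11/4; -5/2; -2; -1; 0 } so simplest -753/256
rrrbrrrrbbbb: Left { -3; -95/32; -189/64; -377/128; -753/256 }, Right { -47/16; -23/8; -11/4; -5/2; -2; -1; 0 } so simplest -1505/512
rrrbrrrrbbbbb: Left { -3; -95/32; -189/64; -377/128; -753/256; -1505/512 }, Right { -47/16; -23/8; -11/4; -5/2; -2; -1; 0 } so simplest -3009/1024
rrrbrrrrbbbbbr: Left { -3; -95/32; -189/64; -377/128; -753/256; -1505/512 }, Right { -3009/1024; -47/16; -23/8; -11/4; -5/2; -2; -1; 0 } so simplest -6019/2048
rrrbrrrrbbbbbrb: Left { -3; -95/32; -189/64; -377/128; -753/256; -1505/512; -6019/2048 }, Right { -3009/1024; -47/16; -23/8; -11/4; -5/2; -2; -1; 0 } so simplest -12037/4096

-12037/4096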